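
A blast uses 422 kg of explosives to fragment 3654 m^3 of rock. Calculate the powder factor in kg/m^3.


0.1155 kg/m^3

Powder factor = explosive mass / rock volume
= 422 / 3654
= 0.1155 kg/m^3


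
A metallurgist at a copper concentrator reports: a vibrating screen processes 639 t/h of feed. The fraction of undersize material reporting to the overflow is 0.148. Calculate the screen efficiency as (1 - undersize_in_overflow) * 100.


85.2%

Screen efficiency = (1 - fraction of undersize in overflow) * 100
= (1 - 0.148) * 100
= 0.852 * 100
= 85.2%


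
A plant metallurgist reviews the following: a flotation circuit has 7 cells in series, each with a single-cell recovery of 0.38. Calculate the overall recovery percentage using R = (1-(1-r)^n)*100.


96.4784%

Complement of single-cell recovery:
1 - r = 1 - 0.38 = 0.62
Raise to power n:
(1 - r)^7 = 0.62^7 = 0.03521614606
Overall recovery:
R = (1 - 0.03521614606) * 100
= 96.4784%


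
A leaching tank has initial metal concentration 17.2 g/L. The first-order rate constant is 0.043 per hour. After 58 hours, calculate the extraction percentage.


91.7421%

Compute the exponent:
-k * t = -0.043 * 58 = -2.494
Remaining concentration:
C = 17.2 * exp(-2.494)
= 17.2 * 0.08257898911
= 1.420358613 g/L
Extracted = 17.2 - 1.420358613 = 15.77964139 g/L
Extraction % = 15.77964139 / 17.2 * 100
= 91.7421%


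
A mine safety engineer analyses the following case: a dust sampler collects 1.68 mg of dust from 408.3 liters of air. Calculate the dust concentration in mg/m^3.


Convert liters to m^3: 1 m^3 = 1000 L
Concentration = mass / volume * 1000
= 1.68 / 408.3 * 1000
= 0.004114621602 * 1000
= 4.1146 mg/m^3

4.1146 mg/m^3


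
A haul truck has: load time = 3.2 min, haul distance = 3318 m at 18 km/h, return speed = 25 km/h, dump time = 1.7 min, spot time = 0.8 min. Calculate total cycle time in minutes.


Convert haul speed to m/min: 18 * 1000/60 = 300 m/min
Haul time = 3318 / 300 = 11.06 min
Convert return speed to m/min: 25 * 1000/60 = 416.6666667 m/min
Return time = 3318 / 416.6666667 = 7.9632 min
Total cycle time:
= 3.2 + 11.06 + 1.7 + 7.9632 + 0.8
= 24.7232 min

24.7232 min


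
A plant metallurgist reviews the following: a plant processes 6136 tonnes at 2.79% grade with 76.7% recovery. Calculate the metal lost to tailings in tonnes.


Total metal in feed:
= 6136 * 2.79 / 100 = 171.1944 tonnes
Metal recovered:
= 171.1944 * 76.7 / 100 = 131.3061048 tonnes
Metal lost to tailings:
= 171.1944 - 131.3061048
= 39.8883 tonnes

39.8883 tonnes


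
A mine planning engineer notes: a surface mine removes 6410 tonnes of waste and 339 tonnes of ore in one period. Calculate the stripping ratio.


Stripping ratio = waste tonnage / ore tonnage
= 6410 / 339
= 18.9086

18.9086


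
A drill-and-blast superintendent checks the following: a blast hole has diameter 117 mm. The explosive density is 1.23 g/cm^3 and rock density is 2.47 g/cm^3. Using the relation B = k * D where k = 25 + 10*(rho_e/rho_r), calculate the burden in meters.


3.5076 m

First, compute k:
rho_e / rho_r = 1.23 / 2.47 = 0.4979757085
k = 25 + 10 * 0.4979757085 = 29.97975709
Then, compute burden:
B = k * D / 1000 = 29.97975709 * 117 / 1000
= 3507.631579 / 1000
= 3.5076 m


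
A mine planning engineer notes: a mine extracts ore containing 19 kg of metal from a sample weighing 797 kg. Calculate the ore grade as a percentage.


Ore grade = (metal mass / ore mass) * 100
= (19 / 797) * 100
= 0.02383939774 * 100
= 2.3839%

2.3839%


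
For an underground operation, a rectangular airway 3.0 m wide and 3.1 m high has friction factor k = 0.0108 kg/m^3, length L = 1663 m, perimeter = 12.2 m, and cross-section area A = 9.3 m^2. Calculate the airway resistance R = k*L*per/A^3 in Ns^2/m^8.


0.2724 Ns^2/m^8

Compute the numerator:
k * L * per = 0.0108 * 1663 * 12.2
= 219.11688
Compute the denominator:
A^3 = 9.3^3 = 804.357
Resistance:
R = 219.11688 / 804.357
= 0.2724 Ns^2/m^8


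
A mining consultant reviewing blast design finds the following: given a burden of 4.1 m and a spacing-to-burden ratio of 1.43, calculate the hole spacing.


Spacing = burden * ratio
= 4.1 * 1.43
= 5.863 m

5.863 m


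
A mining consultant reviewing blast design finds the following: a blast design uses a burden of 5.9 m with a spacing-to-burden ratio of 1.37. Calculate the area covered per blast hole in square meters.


47.6897 m^2

First, find the spacing:
Spacing = burden * ratio = 5.9 * 1.37
= 8.083 m
Then, calculate the area:
Area = burden * spacing = 5.9 * 8.083
= 47.6897 m^2


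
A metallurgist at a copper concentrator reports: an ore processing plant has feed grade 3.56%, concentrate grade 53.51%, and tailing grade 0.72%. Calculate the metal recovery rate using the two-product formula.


80.8633%

Using the two-product formula:
R = 100 * c * (f - t) / (f * (c - t))
Numerator = 100 * 53.51 * (3.56 - 0.72)
= 100 * 53.51 * 2.84
= 15196.84
Denominator = 3.56 * (53.51 - 0.72)
= 3.56 * 52.79
= 187.9324
R = 15196.84 / 187.9324
= 80.8633%


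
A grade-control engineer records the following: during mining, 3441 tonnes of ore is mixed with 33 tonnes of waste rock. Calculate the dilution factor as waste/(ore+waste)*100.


Total material = ore + waste
= 3441 + 33 = 3474 tonnes
Dilution = waste / total * 100
= 33 / 3474 * 100
= 0.009499136442 * 100
= 0.9499%

0.9499%


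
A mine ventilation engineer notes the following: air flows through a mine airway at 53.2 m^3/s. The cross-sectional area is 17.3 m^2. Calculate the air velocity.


3.0751 m/s

Velocity = flow rate / cross-sectional area
= 53.2 / 17.3
= 3.0751 m/s


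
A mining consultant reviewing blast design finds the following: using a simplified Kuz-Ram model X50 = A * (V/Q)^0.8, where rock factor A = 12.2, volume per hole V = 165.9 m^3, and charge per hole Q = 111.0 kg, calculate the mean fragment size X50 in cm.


Compute V/Q:
V/Q = 165.9 / 111.0 = 1.494594595
Raise to the power 0.8:
(V/Q)^0.8 = 1.494594595^0.8 = 1.379172935
Multiply by A:
X50 = 12.2 * 1.379172935
= 16.8259 cm

16.8259 cm


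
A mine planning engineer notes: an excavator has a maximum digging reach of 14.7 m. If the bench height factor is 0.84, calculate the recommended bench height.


12.348 m

Bench height = reach * factor
= 14.7 * 0.84
= 12.348 m


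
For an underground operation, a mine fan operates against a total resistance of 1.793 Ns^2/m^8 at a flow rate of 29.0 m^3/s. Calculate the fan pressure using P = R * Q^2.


Compute Q^2:
Q^2 = 29.0^2 = 841.0
Compute pressure:
P = R * Q^2 = 1.793 * 841.0
= 1507.913 Pa

1507.913 Pa


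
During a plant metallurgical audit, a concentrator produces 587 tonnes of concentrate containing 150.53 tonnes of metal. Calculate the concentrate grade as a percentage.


25.644%

Grade = (metal in concentrate / concentrate mass) * 100
= (150.53 / 587) * 100
= 0.256439523 * 100
= 25.644%


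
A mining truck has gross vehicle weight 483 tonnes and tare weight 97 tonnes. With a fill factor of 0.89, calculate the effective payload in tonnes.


Maximum payload = gross - tare
= 483 - 97 = 386 tonnes
Effective payload = max payload * fill factor
= 386 * 0.89
= 343.54 tonnes

343.54 tonnes


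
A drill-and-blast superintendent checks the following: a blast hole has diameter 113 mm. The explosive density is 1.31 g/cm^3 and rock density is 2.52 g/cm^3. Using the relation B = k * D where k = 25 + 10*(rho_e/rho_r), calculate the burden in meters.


First, compute k:
rho_e / rho_r = 1.31 / 2.52 = 0.5198412698
k = 25 + 10 * 0.5198412698 = 30.1984127
Then, compute burden:
B = k * D / 1000 = 30.1984127 * 113 / 1000
= 3412.420635 / 1000
= 3.4124 m

3.4124 m


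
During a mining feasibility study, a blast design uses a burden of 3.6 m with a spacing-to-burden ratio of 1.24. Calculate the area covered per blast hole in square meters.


16.0704 m^2

First, find the spacing:
Spacing = burden * ratio = 3.6 * 1.24
= 4.464 m
Then, calculate the area:
Area = burden * spacing = 3.6 * 4.464
= 16.0704 m^2


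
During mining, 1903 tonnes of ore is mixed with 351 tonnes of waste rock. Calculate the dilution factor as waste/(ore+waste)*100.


Total material = ore + waste
= 1903 + 351 = 2254 tonnes
Dilution = waste / total * 100
= 351 / 2254 * 100
= 0.1557231588 * 100
= 15.5723%

15.5723%


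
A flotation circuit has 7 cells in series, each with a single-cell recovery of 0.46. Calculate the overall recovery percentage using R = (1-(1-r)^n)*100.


98.6611%

Complement of single-cell recovery:
1 - r = 1 - 0.46 = 0.54
Raise to power n:
(1 - r)^7 = 0.54^7 = 0.0133892521
Overall recovery:
R = (1 - 0.0133892521) * 100
= 98.6611%


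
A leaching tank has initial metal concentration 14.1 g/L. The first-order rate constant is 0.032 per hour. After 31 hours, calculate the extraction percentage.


Compute the exponent:
-k * t = -0.032 * 31 = -0.992
Remaining concentration:
C = 14.1 * exp(-0.992)
= 14.1 * 0.3708342803
= 5.228763352 g/L
Extracted = 14.1 - 5.228763352 = 8.871236648 g/L
Extraction % = 8.871236648 / 14.1 * 100
= 62.9166%

62.9166%


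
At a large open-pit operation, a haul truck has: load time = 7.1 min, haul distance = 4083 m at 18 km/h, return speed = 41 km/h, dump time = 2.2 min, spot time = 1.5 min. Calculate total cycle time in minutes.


Convert haul speed to m/min: 18 * 1000/60 = 300 m/min
Haul time = 4083 / 300 = 13.61 min
Convert return speed to m/min: 41 * 1000/60 = 683.3333333 m/min
Return time = 4083 / 683.3333333 = 5.975121951 min
Total cycle time:
= 7.1 + 13.61 + 2.2 + 5.975121951 + 1.5
= 30.3851 min

30.3851 min


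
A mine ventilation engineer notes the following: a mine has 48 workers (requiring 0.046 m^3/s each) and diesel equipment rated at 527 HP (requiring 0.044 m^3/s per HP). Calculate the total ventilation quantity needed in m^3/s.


Airflow for workers:
Q_people = 48 * 0.046 = 2.208 m^3/s
Airflow for diesel equipment:
Q_diesel = 527 * 0.044 = 23.188 m^3/s
Total ventilation:
Q_total = 2.208 + 23.188
= 25.396 m^3/s

25.396 m^3/s


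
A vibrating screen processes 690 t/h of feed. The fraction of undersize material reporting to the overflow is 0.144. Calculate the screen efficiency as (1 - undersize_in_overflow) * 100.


Screen efficiency = (1 - fraction of undersize in overflow) * 100
= (1 - 0.144) * 100
= 0.856 * 100
= 85.6%

85.6%


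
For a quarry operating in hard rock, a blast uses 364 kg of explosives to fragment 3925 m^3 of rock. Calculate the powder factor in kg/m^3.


0.0927 kg/m^3

Powder factor = explosive mass / rock volume
= 364 / 3925
= 0.0927 kg/m^3


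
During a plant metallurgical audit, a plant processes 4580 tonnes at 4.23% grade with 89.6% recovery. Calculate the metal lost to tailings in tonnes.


Total metal in feed:
= 4580 * 4.23 / 100 = 193.734 tonnes
Metal recovered:
= 193.734 * 89.6 / 100 = 173.585664 tonnes
Metal lost to tailings:
= 193.734 - 173.585664
= 20.1483 tonnes

20.1483 tonnes


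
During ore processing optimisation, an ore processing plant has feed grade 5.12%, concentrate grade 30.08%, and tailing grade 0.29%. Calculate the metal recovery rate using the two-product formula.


Using the two-product formula:
R = 100 * c * (f - t) / (f * (c - t))
Numerator = 100 * 30.08 * (5.12 - 0.29)
= 100 * 30.08 * 4.83
= 14528.64
Denominator = 5.12 * (30.08 - 0.29)
= 5.12 * 29.79
= 152.5248
R = 14528.64 / 152.5248
= 95.2543%

95.2543%


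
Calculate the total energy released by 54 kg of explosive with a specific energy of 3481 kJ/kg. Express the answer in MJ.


187.974 MJ

Energy = mass * specific_energy / 1000
= 54 * 3481 / 1000
= 187974 / 1000
= 187.974 MJ


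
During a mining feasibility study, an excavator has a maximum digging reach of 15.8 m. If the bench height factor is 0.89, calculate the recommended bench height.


14.062 m

Bench height = reach * factor
= 15.8 * 0.89
= 14.062 m


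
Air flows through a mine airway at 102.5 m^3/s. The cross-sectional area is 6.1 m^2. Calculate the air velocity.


16.8033 m/s

Velocity = flow rate / cross-sectional area
= 102.5 / 6.1
= 16.8033 m/s


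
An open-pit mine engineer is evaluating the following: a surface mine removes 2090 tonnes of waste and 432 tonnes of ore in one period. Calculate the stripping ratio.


Stripping ratio = waste tonnage / ore tonnage
= 2090 / 432
= 4.838

4.838


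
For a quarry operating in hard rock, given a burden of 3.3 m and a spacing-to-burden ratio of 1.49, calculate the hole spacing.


Spacing = burden * ratio
= 3.3 * 1.49
= 4.917 m

4.917 m


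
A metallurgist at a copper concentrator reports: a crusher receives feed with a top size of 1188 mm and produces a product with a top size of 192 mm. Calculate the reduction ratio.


Reduction ratio = feed size / product size
= 1188 / 192
= 6.1875

6.1875


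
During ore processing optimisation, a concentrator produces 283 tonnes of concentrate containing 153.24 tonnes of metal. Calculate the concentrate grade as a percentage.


Grade = (metal in concentrate / concentrate mass) * 100
= (153.24 / 283) * 100
= 0.5414840989 * 100
= 54.1484%

54.1484%


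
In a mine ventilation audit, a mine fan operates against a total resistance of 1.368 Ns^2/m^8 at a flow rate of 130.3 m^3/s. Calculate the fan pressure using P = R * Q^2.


Compute Q^2:
Q^2 = 130.3^2 = 16978.09
Compute pressure:
P = R * Q^2 = 1.368 * 16978.09
= 23226.0271 Pa

23226.0271 Pa


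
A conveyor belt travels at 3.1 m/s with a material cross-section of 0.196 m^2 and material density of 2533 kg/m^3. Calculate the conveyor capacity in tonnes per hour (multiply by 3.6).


5540.5829 t/h

Volumetric flow = speed * area
= 3.1 * 0.196 = 0.6076 m^3/s
Mass flow = volumetric * density
= 0.6076 * 2533 = 1539.0508 kg/s
Convert to t/h: multiply by 3.6
Capacity = 1539.0508 * 3.6
= 5540.5829 t/h


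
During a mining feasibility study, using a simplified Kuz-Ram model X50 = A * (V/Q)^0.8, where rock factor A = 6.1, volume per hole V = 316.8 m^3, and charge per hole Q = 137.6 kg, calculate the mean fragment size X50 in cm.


11.8868 cm

Compute V/Q:
V/Q = 316.8 / 137.6 = 2.302325581
Raise to the power 0.8:
(V/Q)^0.8 = 2.302325581^0.8 = 1.948647978
Multiply by A:
X50 = 6.1 * 1.948647978
= 11.8868 cm


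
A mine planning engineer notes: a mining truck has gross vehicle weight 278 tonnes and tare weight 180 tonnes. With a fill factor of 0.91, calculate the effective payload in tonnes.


Maximum payload = gross - tare
= 278 - 180 = 98 tonnes
Effective payload = max payload * fill factor
= 98 * 0.91
= 89.18 tonnes

89.18 tonnes


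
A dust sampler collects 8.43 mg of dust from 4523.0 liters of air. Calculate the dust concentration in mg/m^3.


1.8638 mg/m^3

Convert liters to m^3: 1 m^3 = 1000 L
Concentration = mass / volume * 1000
= 8.43 / 4523.0 * 1000
= 0.001863807208 * 1000
= 1.8638 mg/m^3


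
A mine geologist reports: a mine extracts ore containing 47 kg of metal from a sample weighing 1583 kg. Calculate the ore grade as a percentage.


2.969%

Ore grade = (metal mass / ore mass) * 100
= (47 / 1583) * 100
= 0.02969046115 * 100
= 2.969%


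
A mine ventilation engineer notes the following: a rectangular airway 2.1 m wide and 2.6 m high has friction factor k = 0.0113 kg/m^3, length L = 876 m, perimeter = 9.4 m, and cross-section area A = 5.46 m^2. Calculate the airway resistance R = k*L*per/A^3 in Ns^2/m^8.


0.5717 Ns^2/m^8

Compute the numerator:
k * L * per = 0.0113 * 876 * 9.4
= 93.04872
Compute the denominator:
A^3 = 5.46^3 = 162.771336
Resistance:
R = 93.04872 / 162.771336
= 0.5717 Ns^2/m^8


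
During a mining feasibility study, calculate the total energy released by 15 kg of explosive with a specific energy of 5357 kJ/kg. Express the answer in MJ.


80.355 MJ

Energy = mass * specific_energy / 1000
= 15 * 5357 / 1000
= 80355 / 1000
= 80.355 MJ


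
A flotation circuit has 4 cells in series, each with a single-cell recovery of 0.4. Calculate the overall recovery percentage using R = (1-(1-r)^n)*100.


87.04%

Complement of single-cell recovery:
1 - r = 1 - 0.4 = 0.6
Raise to power n:
(1 - r)^4 = 0.6^4 = 0.1296
Overall recovery:
R = (1 - 0.1296) * 100
= 87.04%


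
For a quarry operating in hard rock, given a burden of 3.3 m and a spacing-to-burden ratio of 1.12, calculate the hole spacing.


3.696 m

Spacing = burden * ratio
= 3.3 * 1.12
= 3.696 m


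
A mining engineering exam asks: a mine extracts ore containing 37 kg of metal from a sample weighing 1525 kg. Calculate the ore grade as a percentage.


Ore grade = (metal mass / ore mass) * 100
= (37 / 1525) * 100
= 0.02426229508 * 100
= 2.4262%

2.4262%


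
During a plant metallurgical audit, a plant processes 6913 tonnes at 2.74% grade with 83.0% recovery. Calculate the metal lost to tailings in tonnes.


32.2008 tonnes

Total metal in feed:
= 6913 * 2.74 / 100 = 189.4162 tonnes
Metal recovered:
= 189.4162 * 83.0 / 100 = 157.215446 tonnes
Metal lost to tailings:
= 189.4162 - 157.215446
= 32.2008 tonnes


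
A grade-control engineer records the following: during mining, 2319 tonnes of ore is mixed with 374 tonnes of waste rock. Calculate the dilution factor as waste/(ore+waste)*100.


13.8879%

Total material = ore + waste
= 2319 + 374 = 2693 tonnes
Dilution = waste / total * 100
= 374 / 2693 * 100
= 0.1388785741 * 100
= 13.8879%


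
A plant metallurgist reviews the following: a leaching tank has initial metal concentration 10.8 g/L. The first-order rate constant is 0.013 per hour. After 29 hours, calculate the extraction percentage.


Compute the exponent:
-k * t = -0.013 * 29 = -0.377
Remaining concentration:
C = 10.8 * exp(-0.377)
= 10.8 * 0.6859160739
= 7.407893598 g/L
Extracted = 10.8 - 7.407893598 = 3.392106402 g/L
Extraction % = 3.392106402 / 10.8 * 100
= 31.4084%

31.4084%


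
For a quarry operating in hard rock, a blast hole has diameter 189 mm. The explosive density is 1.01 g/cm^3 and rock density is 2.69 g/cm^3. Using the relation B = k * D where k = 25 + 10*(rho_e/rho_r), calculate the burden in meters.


First, compute k:
rho_e / rho_r = 1.01 / 2.69 = 0.375464684
k = 25 + 10 * 0.375464684 = 28.75464684
Then, compute burden:
B = k * D / 1000 = 28.75464684 * 189 / 1000
= 5434.628253 / 1000
= 5.4346 m

5.4346 m


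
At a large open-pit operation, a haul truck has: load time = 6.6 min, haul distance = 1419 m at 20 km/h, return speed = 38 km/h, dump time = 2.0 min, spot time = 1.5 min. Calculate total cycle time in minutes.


Convert haul speed to m/min: 20 * 1000/60 = 333.3333333 m/min
Haul time = 1419 / 333.3333333 = 4.257 min
Convert return speed to m/min: 38 * 1000/60 = 633.3333333 m/min
Return time = 1419 / 633.3333333 = 2.240526316 min
Total cycle time:
= 6.6 + 4.257 + 2.0 + 2.240526316 + 1.5
= 16.5975 min

16.5975 min


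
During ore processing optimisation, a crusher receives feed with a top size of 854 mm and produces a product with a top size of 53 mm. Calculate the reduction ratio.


16.1132

Reduction ratio = feed size / product size
= 854 / 53
= 16.1132


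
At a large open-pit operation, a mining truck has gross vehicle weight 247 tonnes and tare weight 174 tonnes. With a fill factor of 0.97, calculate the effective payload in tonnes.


Maximum payload = gross - tare
= 247 - 174 = 73 tonnes
Effective payload = max payload * fill factor
= 73 * 0.97
= 70.81 tonnes

70.81 tonnes


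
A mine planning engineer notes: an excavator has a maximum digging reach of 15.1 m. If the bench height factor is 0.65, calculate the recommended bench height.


Bench height = reach * factor
= 15.1 * 0.65
= 9.815 m

9.815 m


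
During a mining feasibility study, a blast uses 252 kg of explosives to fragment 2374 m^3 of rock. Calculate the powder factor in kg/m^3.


Powder factor = explosive mass / rock volume
= 252 / 2374
= 0.1061 kg/m^3

0.1061 kg/m^3


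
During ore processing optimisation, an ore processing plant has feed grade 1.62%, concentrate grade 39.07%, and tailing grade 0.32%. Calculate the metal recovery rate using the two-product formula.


Using the two-product formula:
R = 100 * c * (f - t) / (f * (c - t))
Numerator = 100 * 39.07 * (1.62 - 0.32)
= 100 * 39.07 * 1.3
= 5079.1
Denominator = 1.62 * (39.07 - 0.32)
= 1.62 * 38.75
= 62.775
R = 5079.1 / 62.775
= 80.9096%

80.9096%


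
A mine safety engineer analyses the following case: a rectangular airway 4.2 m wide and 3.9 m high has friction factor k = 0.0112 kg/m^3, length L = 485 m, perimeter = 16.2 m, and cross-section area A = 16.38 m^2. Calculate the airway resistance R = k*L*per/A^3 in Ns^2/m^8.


Compute the numerator:
k * L * per = 0.0112 * 485 * 16.2
= 87.9984
Compute the denominator:
A^3 = 16.38^3 = 4394.826072
Resistance:
R = 87.9984 / 4394.826072
= 0.02 Ns^2/m^8

0.02 Ns^2/m^8


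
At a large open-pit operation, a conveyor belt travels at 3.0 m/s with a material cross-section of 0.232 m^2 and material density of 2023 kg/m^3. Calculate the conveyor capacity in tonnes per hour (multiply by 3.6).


5068.8288 t/h

Volumetric flow = speed * area
= 3.0 * 0.232 = 0.696 m^3/s
Mass flow = volumetric * density
= 0.696 * 2023 = 1408.008 kg/s
Convert to t/h: multiply by 3.6
Capacity = 1408.008 * 3.6
= 5068.8288 t/h


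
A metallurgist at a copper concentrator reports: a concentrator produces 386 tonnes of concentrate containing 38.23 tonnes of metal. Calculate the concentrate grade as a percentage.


Grade = (metal in concentrate / concentrate mass) * 100
= (38.23 / 386) * 100
= 0.09904145078 * 100
= 9.9041%

9.9041%


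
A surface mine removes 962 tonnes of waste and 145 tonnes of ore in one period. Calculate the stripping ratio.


Stripping ratio = waste tonnage / ore tonnage
= 962 / 145
= 6.6345

6.6345


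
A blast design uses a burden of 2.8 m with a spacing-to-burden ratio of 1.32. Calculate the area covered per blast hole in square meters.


First, find the spacing:
Spacing = burden * ratio = 2.8 * 1.32
= 3.696 m
Then, calculate the area:
Area = burden * spacing = 2.8 * 3.696
= 10.3488 m^2

10.3488 m^2


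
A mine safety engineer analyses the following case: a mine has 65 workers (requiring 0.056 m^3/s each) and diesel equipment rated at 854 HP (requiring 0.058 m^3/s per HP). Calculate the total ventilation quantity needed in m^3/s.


53.172 m^3/s

Airflow for workers:
Q_people = 65 * 0.056 = 3.64 m^3/s
Airflow for diesel equipment:
Q_diesel = 854 * 0.058 = 49.532 m^3/s
Total ventilation:
Q_total = 3.64 + 49.532
= 53.172 m^3/s


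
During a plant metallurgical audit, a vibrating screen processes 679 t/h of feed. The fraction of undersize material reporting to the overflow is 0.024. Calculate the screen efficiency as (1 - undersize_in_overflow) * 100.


97.6%

Screen efficiency = (1 - fraction of undersize in overflow) * 100
= (1 - 0.024) * 100
= 0.976 * 100
= 97.6%


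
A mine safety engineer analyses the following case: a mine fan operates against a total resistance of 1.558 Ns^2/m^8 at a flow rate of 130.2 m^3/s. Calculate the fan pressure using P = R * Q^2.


26411.2783 Pa

Compute Q^2:
Q^2 = 130.2^2 = 16952.04
Compute pressure:
P = R * Q^2 = 1.558 * 16952.04
= 26411.2783 Pa


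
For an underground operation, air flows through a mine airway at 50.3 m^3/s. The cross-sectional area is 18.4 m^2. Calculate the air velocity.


2.7337 m/s

Velocity = flow rate / cross-sectional area
= 50.3 / 18.4
= 2.7337 m/s


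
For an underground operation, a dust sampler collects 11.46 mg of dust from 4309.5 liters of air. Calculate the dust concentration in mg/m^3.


2.6592 mg/m^3

Convert liters to m^3: 1 m^3 = 1000 L
Concentration = mass / volume * 1000
= 11.46 / 4309.5 * 1000
= 0.002659241211 * 1000
= 2.6592 mg/m^3


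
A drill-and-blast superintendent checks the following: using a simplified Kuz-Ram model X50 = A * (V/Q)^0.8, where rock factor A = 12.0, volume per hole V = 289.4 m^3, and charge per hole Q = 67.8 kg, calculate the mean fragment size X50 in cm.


38.3174 cm

Compute V/Q:
V/Q = 289.4 / 67.8 = 4.268436578
Raise to the power 0.8:
(V/Q)^0.8 = 4.268436578^0.8 = 3.193118723
Multiply by A:
X50 = 12.0 * 3.193118723
= 38.3174 cm


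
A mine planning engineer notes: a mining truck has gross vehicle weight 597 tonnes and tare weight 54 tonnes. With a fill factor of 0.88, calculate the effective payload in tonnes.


477.84 tonnes

Maximum payload = gross - tare
= 597 - 54 = 543 tonnes
Effective payload = max payload * fill factor
= 543 * 0.88
= 477.84 tonnes


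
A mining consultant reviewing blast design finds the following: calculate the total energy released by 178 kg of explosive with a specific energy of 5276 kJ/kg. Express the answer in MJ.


Energy = mass * specific_energy / 1000
= 178 * 5276 / 1000
= 939128 / 1000
= 939.128 MJ

939.128 MJ


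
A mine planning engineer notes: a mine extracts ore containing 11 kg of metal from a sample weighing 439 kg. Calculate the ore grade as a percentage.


Ore grade = (metal mass / ore mass) * 100
= (11 / 439) * 100
= 0.02505694761 * 100
= 2.5057%

2.5057%


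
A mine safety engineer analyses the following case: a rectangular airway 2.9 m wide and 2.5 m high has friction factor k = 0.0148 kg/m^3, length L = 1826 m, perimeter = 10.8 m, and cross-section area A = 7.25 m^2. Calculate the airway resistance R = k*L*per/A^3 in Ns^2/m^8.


Compute the numerator:
k * L * per = 0.0148 * 1826 * 10.8
= 291.86784
Compute the denominator:
A^3 = 7.25^3 = 381.078125
Resistance:
R = 291.86784 / 381.078125
= 0.7659 Ns^2/m^8

0.7659 Ns^2/m^8


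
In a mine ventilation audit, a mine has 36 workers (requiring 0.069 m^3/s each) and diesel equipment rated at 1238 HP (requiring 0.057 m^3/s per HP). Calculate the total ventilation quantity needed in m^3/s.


73.05 m^3/s

Airflow for workers:
Q_people = 36 * 0.069 = 2.484 m^3/s
Airflow for diesel equipment:
Q_diesel = 1238 * 0.057 = 70.566 m^3/s
Total ventilation:
Q_total = 2.484 + 70.566
= 73.05 m^3/s


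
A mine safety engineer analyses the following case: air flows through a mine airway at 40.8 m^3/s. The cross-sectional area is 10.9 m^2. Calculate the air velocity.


Velocity = flow rate / cross-sectional area
= 40.8 / 10.9
= 3.7431 m/s

3.7431 m/s


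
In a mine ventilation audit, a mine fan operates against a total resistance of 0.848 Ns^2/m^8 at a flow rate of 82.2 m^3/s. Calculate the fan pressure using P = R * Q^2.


Compute Q^2:
Q^2 = 82.2^2 = 6756.84
Compute pressure:
P = R * Q^2 = 0.848 * 6756.84
= 5729.8003 Pa

5729.8003 Pa


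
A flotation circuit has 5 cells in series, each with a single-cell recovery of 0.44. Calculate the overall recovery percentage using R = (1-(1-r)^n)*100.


94.4927%

Complement of single-cell recovery:
1 - r = 1 - 0.44 = 0.56
Raise to power n:
(1 - r)^5 = 0.56^5 = 0.0550731776
Overall recovery:
R = (1 - 0.0550731776) * 100
= 94.4927%


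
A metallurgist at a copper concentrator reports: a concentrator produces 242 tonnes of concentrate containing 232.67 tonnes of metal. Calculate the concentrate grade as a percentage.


96.1446%

Grade = (metal in concentrate / concentrate mass) * 100
= (232.67 / 242) * 100
= 0.961446281 * 100
= 96.1446%


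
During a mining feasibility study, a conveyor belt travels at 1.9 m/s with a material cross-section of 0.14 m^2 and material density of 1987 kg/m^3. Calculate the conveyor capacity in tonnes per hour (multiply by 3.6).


Volumetric flow = speed * area
= 1.9 * 0.14 = 0.266 m^3/s
Mass flow = volumetric * density
= 0.266 * 1987 = 528.542 kg/s
Convert to t/h: multiply by 3.6
Capacity = 528.542 * 3.6
= 1902.7512 t/h

1902.7512 t/h


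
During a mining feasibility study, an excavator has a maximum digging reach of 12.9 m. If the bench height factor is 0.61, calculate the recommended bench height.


7.869 m

Bench height = reach * factor
= 12.9 * 0.61
= 7.869 m


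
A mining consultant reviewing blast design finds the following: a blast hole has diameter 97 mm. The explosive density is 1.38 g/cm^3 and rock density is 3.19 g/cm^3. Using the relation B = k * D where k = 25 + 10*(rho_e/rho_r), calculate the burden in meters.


First, compute k:
rho_e / rho_r = 1.38 / 3.19 = 0.4326018809
k = 25 + 10 * 0.4326018809 = 29.32601881
Then, compute burden:
B = k * D / 1000 = 29.32601881 * 97 / 1000
= 2844.623824 / 1000
= 2.8446 m

2.8446 m


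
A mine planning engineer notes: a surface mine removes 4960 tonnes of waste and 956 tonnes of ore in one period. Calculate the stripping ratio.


Stripping ratio = waste tonnage / ore tonnage
= 4960 / 956
= 5.1883

5.1883


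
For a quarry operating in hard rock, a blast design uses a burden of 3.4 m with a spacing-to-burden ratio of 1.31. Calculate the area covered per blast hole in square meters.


First, find the spacing:
Spacing = burden * ratio = 3.4 * 1.31
= 4.454 m
Then, calculate the area:
Area = burden * spacing = 3.4 * 4.454
= 15.1436 m^2

15.1436 m^2


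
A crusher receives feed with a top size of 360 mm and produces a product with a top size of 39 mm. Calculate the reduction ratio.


9.2308

Reduction ratio = feed size / product size
= 360 / 39
= 9.2308


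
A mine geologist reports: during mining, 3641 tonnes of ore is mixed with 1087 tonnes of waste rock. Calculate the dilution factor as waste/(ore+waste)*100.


22.9907%

Total material = ore + waste
= 3641 + 1087 = 4728 tonnes
Dilution = waste / total * 100
= 1087 / 4728 * 100
= 0.2299069374 * 100
= 22.9907%


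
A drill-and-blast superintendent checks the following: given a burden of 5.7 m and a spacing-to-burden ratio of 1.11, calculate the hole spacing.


6.327 m

Spacing = burden * ratio
= 5.7 * 1.11
= 6.327 m


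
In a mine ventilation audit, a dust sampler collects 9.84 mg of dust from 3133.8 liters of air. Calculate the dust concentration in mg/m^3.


3.14 mg/m^3

Convert liters to m^3: 1 m^3 = 1000 L
Concentration = mass / volume * 1000
= 9.84 / 3133.8 * 1000
= 0.003139957879 * 1000
= 3.14 mg/m^3


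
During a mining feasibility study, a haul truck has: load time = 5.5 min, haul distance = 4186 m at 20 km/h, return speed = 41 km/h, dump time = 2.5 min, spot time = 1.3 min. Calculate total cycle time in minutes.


27.9839 min

Convert haul speed to m/min: 20 * 1000/60 = 333.3333333 m/min
Haul time = 4186 / 333.3333333 = 12.558 min
Convert return speed to m/min: 41 * 1000/60 = 683.3333333 m/min
Return time = 4186 / 683.3333333 = 6.125853659 min
Total cycle time:
= 5.5 + 12.558 + 2.5 + 6.125853659 + 1.3
= 27.9839 min


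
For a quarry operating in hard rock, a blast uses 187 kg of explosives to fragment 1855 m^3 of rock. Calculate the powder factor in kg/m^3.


Powder factor = explosive mass / rock volume
= 187 / 1855
= 0.1008 kg/m^3

0.1008 kg/m^3


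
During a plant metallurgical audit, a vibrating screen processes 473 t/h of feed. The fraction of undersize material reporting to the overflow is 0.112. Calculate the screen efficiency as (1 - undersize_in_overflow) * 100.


Screen efficiency = (1 - fraction of undersize in overflow) * 100
= (1 - 0.112) * 100
= 0.888 * 100
= 88.8%

88.8%


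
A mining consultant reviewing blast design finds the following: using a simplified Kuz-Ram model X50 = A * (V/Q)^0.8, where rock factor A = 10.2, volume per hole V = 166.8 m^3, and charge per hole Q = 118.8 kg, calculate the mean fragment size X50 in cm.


Compute V/Q:
V/Q = 166.8 / 118.8 = 1.404040404
Raise to the power 0.8:
(V/Q)^0.8 = 1.404040404^0.8 = 1.311908919
Multiply by A:
X50 = 10.2 * 1.311908919
= 13.3815 cm

13.3815 cm


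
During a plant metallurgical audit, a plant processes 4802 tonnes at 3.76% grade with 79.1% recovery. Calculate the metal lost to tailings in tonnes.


Total metal in feed:
= 4802 * 3.76 / 100 = 180.5552 tonnes
Metal recovered:
= 180.5552 * 79.1 / 100 = 142.8191632 tonnes
Metal lost to tailings:
= 180.5552 - 142.8191632
= 37.736 tonnes

37.736 tonnes


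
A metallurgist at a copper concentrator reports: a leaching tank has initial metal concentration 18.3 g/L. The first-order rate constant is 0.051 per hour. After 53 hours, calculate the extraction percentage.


93.2996%

Compute the exponent:
-k * t = -0.051 * 53 = -2.703
Remaining concentration:
C = 18.3 * exp(-2.703)
= 18.3 * 0.06700419832
= 1.226176829 g/L
Extracted = 18.3 - 1.226176829 = 17.07382317 g/L
Extraction % = 17.07382317 / 18.3 * 100
= 93.2996%


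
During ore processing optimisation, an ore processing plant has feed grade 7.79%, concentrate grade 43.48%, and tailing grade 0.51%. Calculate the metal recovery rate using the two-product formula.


94.5623%

Using the two-product formula:
R = 100 * c * (f - t) / (f * (c - t))
Numerator = 100 * 43.48 * (7.79 - 0.51)
= 100 * 43.48 * 7.28
= 31653.44
Denominator = 7.79 * (43.48 - 0.51)
= 7.79 * 42.97
= 334.7363
R = 31653.44 / 334.7363
= 94.5623%


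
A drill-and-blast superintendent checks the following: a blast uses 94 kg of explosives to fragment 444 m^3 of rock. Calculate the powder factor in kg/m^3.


Powder factor = explosive mass / rock volume
= 94 / 444
= 0.2117 kg/m^3

0.2117 kg/m^3


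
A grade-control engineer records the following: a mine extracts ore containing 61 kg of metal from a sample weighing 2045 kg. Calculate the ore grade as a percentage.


2.9829%

Ore grade = (metal mass / ore mass) * 100
= (61 / 2045) * 100
= 0.02982885086 * 100
= 2.9829%


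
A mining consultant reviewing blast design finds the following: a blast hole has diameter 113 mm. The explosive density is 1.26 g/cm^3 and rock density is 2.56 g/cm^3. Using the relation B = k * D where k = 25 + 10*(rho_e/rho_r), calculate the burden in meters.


First, compute k:
rho_e / rho_r = 1.26 / 2.56 = 0.4921875
k = 25 + 10 * 0.4921875 = 29.921875
Then, compute burden:
B = k * D / 1000 = 29.921875 * 113 / 1000
= 3381.171875 / 1000
= 3.3812 m

3.3812 m


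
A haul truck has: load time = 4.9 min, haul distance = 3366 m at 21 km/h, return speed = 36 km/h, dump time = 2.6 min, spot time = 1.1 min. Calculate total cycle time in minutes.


23.8271 min

Convert haul speed to m/min: 21 * 1000/60 = 350 m/min
Haul time = 3366 / 350 = 9.617142857 min
Convert return speed to m/min: 36 * 1000/60 = 600 m/min
Return time = 3366 / 600 = 5.61 min
Total cycle time:
= 4.9 + 9.617142857 + 2.6 + 5.61 + 1.1
= 23.8271 min


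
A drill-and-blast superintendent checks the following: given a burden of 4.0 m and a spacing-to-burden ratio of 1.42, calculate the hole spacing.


5.68 m

Spacing = burden * ratio
= 4.0 * 1.42
= 5.68 m


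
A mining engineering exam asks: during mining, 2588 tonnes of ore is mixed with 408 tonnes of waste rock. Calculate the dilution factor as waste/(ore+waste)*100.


13.6182%

Total material = ore + waste
= 2588 + 408 = 2996 tonnes
Dilution = waste / total * 100
= 408 / 2996 * 100
= 0.1361815754 * 100
= 13.6182%


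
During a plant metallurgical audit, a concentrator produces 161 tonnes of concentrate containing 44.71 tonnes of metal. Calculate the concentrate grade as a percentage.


27.7702%

Grade = (metal in concentrate / concentrate mass) * 100
= (44.71 / 161) * 100
= 0.2777018634 * 100
= 27.7702%


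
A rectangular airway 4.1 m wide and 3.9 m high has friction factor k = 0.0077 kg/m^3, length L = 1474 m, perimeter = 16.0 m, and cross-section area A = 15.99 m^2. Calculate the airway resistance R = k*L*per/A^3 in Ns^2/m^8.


0.0444 Ns^2/m^8

Compute the numerator:
k * L * per = 0.0077 * 1474 * 16.0
= 181.5968
Compute the denominator:
A^3 = 15.99^3 = 4088.324799
Resistance:
R = 181.5968 / 4088.324799
= 0.0444 Ns^2/m^8


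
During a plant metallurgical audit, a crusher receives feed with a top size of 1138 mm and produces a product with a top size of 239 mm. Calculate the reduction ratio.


Reduction ratio = feed size / product size
= 1138 / 239
= 4.7615

4.7615


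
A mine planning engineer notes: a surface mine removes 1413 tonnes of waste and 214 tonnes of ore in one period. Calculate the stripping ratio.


Stripping ratio = waste tonnage / ore tonnage
= 1413 / 214
= 6.6028

6.6028


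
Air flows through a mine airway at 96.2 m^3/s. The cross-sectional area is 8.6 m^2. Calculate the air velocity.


Velocity = flow rate / cross-sectional area
= 96.2 / 8.6
= 11.186 m/s

11.186 m/s


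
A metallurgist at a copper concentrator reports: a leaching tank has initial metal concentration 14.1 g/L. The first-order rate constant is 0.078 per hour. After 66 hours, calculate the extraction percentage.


Compute the exponent:
-k * t = -0.078 * 66 = -5.148
Remaining concentration:
C = 14.1 * exp(-5.148)
= 14.1 * 0.005811015143
= 0.08193531351 g/L
Extracted = 14.1 - 0.08193531351 = 14.01806469 g/L
Extraction % = 14.01806469 / 14.1 * 100
= 99.4189%

99.4189%


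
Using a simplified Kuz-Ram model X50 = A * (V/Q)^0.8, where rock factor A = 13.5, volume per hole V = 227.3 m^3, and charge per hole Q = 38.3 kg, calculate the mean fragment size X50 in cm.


Compute V/Q:
V/Q = 227.3 / 38.3 = 5.934725849
Raise to the power 0.8:
(V/Q)^0.8 = 5.934725849^0.8 = 4.156430561
Multiply by A:
X50 = 13.5 * 4.156430561
= 56.1118 cm

56.1118 cm


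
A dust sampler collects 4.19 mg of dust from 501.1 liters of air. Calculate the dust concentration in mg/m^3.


Convert liters to m^3: 1 m^3 = 1000 L
Concentration = mass / volume * 1000
= 4.19 / 501.1 * 1000
= 0.00836160447 * 1000
= 8.3616 mg/m^3

8.3616 mg/m^3


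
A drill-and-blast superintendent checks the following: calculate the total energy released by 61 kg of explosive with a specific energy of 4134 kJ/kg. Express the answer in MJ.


252.174 MJ

Energy = mass * specific_energy / 1000
= 61 * 4134 / 1000
= 252174 / 1000
= 252.174 MJ


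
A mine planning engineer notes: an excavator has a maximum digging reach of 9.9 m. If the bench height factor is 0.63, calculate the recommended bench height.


Bench height = reach * factor
= 9.9 * 0.63
= 6.237 m

6.237 m


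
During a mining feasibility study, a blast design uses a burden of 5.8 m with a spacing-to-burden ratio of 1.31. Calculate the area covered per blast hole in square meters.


First, find the spacing:
Spacing = burden * ratio = 5.8 * 1.31
= 7.598 m
Then, calculate the area:
Area = burden * spacing = 5.8 * 7.598
= 44.0684 m^2

44.0684 m^2


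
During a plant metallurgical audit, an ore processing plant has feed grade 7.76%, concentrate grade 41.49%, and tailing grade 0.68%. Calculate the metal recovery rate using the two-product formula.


92.7574%

Using the two-product formula:
R = 100 * c * (f - t) / (f * (c - t))
Numerator = 100 * 41.49 * (7.76 - 0.68)
= 100 * 41.49 * 7.08
= 29374.92
Denominator = 7.76 * (41.49 - 0.68)
= 7.76 * 40.81
= 316.6856
R = 29374.92 / 316.6856
= 92.7574%


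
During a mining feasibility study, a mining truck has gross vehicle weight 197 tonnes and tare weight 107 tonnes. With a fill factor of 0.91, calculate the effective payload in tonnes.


Maximum payload = gross - tare
= 197 - 107 = 90 tonnes
Effective payload = max payload * fill factor
= 90 * 0.91
= 81.9 tonnes

81.9 tonnes


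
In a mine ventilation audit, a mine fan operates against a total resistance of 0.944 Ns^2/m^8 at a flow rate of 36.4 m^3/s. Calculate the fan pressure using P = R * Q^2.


Compute Q^2:
Q^2 = 36.4^2 = 1324.96
Compute pressure:
P = R * Q^2 = 0.944 * 1324.96
= 1250.7622 Pa

1250.7622 Pa


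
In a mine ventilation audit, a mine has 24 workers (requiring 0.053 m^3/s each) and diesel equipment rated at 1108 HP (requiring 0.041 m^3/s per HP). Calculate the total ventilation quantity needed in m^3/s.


46.7 m^3/s

Airflow for workers:
Q_people = 24 * 0.053 = 1.272 m^3/s
Airflow for diesel equipment:
Q_diesel = 1108 * 0.041 = 45.428 m^3/s
Total ventilation:
Q_total = 1.272 + 45.428
= 46.7 m^3/s


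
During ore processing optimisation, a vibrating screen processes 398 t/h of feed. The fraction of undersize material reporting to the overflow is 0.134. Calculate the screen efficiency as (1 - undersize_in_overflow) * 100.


Screen efficiency = (1 - fraction of undersize in overflow) * 100
= (1 - 0.134) * 100
= 0.866 * 100
= 86.6%

86.6%
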